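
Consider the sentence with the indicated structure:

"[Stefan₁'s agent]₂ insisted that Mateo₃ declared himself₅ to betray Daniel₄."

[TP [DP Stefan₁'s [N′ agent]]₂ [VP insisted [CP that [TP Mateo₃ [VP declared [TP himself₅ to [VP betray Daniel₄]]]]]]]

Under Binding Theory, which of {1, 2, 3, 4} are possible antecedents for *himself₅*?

*himself* is an anaphor, so Principle A applies: it must be bound in its binding domain.
Binding domain of *himself₅*: the embedded TP, whose subject is Mateo₃.
*Stefan₁* does not c-command the anaphor → cannot bind it.
*[Stefan₁'s agent]₂* c-commands the anaphor but is outside its binding domain → cannot satisfy Principle A.
*Mateo₃* c-commands the anaphor within its binding domain → licit binder.
*Daniel₄* does not c-command the anaphor → cannot bind it.

{3}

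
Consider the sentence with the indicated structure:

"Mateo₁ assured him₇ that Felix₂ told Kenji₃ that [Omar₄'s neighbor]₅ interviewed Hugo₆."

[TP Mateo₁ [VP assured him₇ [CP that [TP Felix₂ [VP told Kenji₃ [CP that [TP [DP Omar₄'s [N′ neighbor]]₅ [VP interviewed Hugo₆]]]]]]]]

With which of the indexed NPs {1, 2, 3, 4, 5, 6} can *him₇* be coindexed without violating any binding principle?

none

*him* is a pronoun, so Principle B applies: it must be free in its binding domain.
Binding domain of *him₇*: the matrix TP, whose subject is Mateo₁.
*Mateo₁* c-commands the pronoun within its binding domain → coindexation would violate Principle B.
*Felix₂*: the pronoun c-commands this R-expression → coindexation would violate Principle C on *Felix₂*.
*Kenji₃*: the pronoun c-commands this R-expression → coindexation would violate Principle C on *Kenji₃*.
*Omar₄*: the pronoun c-commands this R-expression → coindexation would violate Principle C on *Omar₄*.
*[Omar₄'s neighbor]₅*: the pronoun c-commands this R-expression → coindexation would violate Principle C on *[Omar₄'s neighbor]₅*.
*Hugo₆*: the pronoun c-commands this R-expression → coindexation would violate Principle C on *Hugo₆*.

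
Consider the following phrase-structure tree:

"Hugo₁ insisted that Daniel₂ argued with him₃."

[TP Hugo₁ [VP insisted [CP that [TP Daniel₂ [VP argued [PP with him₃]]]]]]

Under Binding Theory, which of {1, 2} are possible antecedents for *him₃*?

*him* is a pronoun, so Principle B applies: it must be free in its binding domain.
Binding domain of *him₃*: the embedded TP, whose subject is Daniel₂.
*Hugo₁* c-commands the pronoun but from outside its binding domain, and is not c-commanded by it → coindexation permitted.
*Daniel₂* c-commands the pronoun within its binding domain → coindexation would violate Principle B.

{1}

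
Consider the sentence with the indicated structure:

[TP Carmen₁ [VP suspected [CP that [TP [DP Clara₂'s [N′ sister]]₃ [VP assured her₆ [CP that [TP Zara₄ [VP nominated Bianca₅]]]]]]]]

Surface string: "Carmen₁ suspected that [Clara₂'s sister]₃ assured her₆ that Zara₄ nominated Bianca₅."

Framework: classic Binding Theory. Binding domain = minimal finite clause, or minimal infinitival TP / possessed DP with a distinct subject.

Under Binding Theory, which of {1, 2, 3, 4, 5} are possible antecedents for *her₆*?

{1, 2}

*her* is a pronoun, so Principle B applies: it must be free in its binding domain.
Binding domain of *her₆*: the embedded TP, whose subject is [Clara₂'s sister]₃.
*Carmen₁* c-commands the pronoun but from outside its binding domain, and is not c-commanded by it → coindexation permitted.
*Clara₂* and the pronoun do not c-command one another → neither Principle B nor Principle C is at stake; coindexation permitted.
*[Clara₂'s sister]₃* c-commands the pronoun within its binding domain → coindexation would violate Principle B.
*Zara₄*: the pronoun c-commands this R-expression → coindexation would violate Principle C on *Zara₄*.
*Bianca₅*: the pronoun c-commands this R-expression → coindexation would violate Principle C on *Bianca₅*.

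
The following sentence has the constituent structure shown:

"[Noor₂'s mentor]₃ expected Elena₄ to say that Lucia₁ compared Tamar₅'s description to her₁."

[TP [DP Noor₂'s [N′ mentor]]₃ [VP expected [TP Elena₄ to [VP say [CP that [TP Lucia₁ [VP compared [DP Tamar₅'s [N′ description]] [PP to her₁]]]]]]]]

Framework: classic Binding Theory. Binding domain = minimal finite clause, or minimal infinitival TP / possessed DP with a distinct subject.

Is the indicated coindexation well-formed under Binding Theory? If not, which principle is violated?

The two coindexed NPs are *Lucia₁* and *her₁*.
*her₁* is a pronoun. Its binding domain is the embedded TP, whose subject is Lucia₁.
*Lucia₁* c-commands it within that domain and carries the same index.
The pronoun is locally bound → Principle B violation.

Principle B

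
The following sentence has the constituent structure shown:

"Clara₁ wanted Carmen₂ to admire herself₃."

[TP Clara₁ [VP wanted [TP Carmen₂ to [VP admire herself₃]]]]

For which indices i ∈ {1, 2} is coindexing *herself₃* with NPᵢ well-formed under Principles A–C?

{2}

*herself* is an anaphor, so Principle A applies: it must be bound in its binding domain.
Binding domain of *herself₃*: the embedded TP, whose subject is Carmen₂.
*Clara₁* c-commands the anaphor but is outside its binding domain → cannot satisfy Principle A.
*Carmen₂* c-commands the anaphor within its binding domain → licit binder.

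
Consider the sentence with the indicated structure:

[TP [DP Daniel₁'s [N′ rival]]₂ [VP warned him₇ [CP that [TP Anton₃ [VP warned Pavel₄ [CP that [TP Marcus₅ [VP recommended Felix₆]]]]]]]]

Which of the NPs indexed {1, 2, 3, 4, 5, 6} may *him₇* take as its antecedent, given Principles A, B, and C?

{1}

*him* is a pronoun, so Principle B applies: it must be free in its binding domain.
Binding domain of *him₇*: the matrix TP, whose subject is [Daniel₁'s rival]₂.
*Daniel₁* and the pronoun do not c-command one another → neither Principle B nor Principle C is at stake; coindexation permitted.
*[Daniel₁'s rival]₂* c-commands the pronoun within its binding domain → coindexation would violate Principle B.
*Anton₃*: the pronoun c-commands this R-expression → coindexation would violate Principle C on *Anton₃*.
*Pavel₄*: the pronoun c-commands this R-expression → coindexation would violate Principle C on *Pavel₄*.
*Marcus₅*: the pronoun c-commands this R-expression → coindexation would violate Principle C on *Marcus₅*.
*Felix₆*: the pronoun c-commands this R-expression → coindexation would violate Principle C on *Felix₆*.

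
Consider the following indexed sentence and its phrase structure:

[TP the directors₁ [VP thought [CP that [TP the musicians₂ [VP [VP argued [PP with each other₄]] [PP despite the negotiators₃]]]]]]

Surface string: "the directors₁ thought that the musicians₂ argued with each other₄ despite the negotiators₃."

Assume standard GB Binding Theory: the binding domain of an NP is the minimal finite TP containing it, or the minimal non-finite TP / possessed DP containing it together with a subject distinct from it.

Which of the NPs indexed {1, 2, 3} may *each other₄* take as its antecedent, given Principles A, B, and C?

*each other* is an anaphor, so Principle A applies: it must be bound in its binding domain.
Binding domain of *each other₄*: the embedded TP, whose subject is the musicians₂.
*the directors₁* c-commands the anaphor but is outside its binding domain → cannot satisfy Principle A.
*the musicians₂* c-commands the anaphor within its binding domain → licit binder.
*the negotiators₃* does not c-command the anaphor → cannot bind it.

{2}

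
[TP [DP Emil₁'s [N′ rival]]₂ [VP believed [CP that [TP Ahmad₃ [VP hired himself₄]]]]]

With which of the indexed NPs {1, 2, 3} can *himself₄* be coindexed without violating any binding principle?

{3}

*himself* is an anaphor, so Principle A applies: it must be bound in its binding domain.
Binding domain of *himself₄*: the embedded TP, whose subject is Ahmad₃.
*Emil₁* does not c-command the anaphor → cannot bind it.
*[Emil₁'s rival]₂* c-commands the anaphor but is outside its binding domain → cannot satisfy Principle A.
*Ahmad₃* c-commands the anaphor within its binding domain → licit binder.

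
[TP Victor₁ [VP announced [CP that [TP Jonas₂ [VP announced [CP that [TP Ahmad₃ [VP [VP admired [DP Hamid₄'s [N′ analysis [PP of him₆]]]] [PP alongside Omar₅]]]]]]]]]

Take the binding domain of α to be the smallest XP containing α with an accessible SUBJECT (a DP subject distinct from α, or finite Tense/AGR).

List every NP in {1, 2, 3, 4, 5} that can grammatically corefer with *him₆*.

{1, 2, 3, 5}

*him* is a pronoun, so Principle B applies: it must be free in its binding domain.
Binding domain of *him₆*: the possessed DP, whose subject is Hamid₄.
*Victor₁* c-commands the pronoun but from outside its binding domain, and is not c-commanded by it → coindexation permitted.
*Jonas₂* c-commands the pronoun but from outside its binding domain, and is not c-commanded by it → coindexation permitted.
*Ahmad₃* c-commands the pronoun but from outside its binding domain, and is not c-commanded by it → coindexation permitted.
*Hamid₄* c-commands the pronoun within its binding domain → coindexation would violate Principle B.
*Omar₅* and the pronoun do not c-command one another → neither Principle B nor Principle C is at stake; coindexation permitted.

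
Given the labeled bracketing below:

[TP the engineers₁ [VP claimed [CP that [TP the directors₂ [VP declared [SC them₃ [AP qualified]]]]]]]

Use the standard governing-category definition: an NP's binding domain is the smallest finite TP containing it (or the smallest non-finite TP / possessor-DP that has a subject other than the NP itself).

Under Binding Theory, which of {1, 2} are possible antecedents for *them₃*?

{1}

*them* is a pronoun, so Principle B applies: it must be free in its binding domain.
Binding domain of *them₃*: the embedded TP, whose subject is the directors₂.
*the engineers₁* c-commands the pronoun but from outside its binding domain, and is not c-commanded by it → coindexation permitted.
*the directors₂* c-commands the pronoun within its binding domain → coindexation would violate Principle B.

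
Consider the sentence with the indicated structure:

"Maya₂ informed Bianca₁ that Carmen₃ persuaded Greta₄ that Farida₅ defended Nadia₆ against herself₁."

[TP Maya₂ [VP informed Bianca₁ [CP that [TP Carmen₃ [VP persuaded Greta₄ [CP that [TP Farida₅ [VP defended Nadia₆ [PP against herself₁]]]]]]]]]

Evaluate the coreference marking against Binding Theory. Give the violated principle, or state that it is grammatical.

The two coindexed NPs are *Bianca₁* and *herself₁*.
*herself₁* is an anaphor. Principle A requires it to be bound within its binding domain — the embedded TP, whose subject is Farida₅.
Within that domain it is c-commanded by *Farida₅*, *Nadia₆*, none of which share its index.
*Bianca₁* does c-command the anaphor, but from outside its binding domain.
The anaphor is unbound in its domain → Principle A violation.

Principle A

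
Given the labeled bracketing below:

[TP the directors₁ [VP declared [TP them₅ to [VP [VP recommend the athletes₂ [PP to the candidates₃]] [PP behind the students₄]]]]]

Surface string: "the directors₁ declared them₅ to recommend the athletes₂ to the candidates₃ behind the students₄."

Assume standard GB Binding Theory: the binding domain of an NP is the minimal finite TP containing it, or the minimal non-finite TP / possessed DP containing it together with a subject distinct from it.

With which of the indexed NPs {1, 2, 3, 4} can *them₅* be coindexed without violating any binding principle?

none

*them* is a pronoun, so Principle B applies: it must be free in its binding domain.
Binding domain of *them₅*: the matrix TP, whose subject is the directors₁.
*the directors₁* c-commands the pronoun within its binding domain → coindexation would violate Principle B.
*the athletes₂*: the pronoun c-commands this R-expression → coindexation would violate Principle C on *the athletes₂*.
*the candidates₃*: the pronoun c-commands this R-expression → coindexation would violate Principle C on *the candidates₃*.
*the students₄*: the pronoun c-commands this R-expression → coindexation would violate Principle C on *the students₄*.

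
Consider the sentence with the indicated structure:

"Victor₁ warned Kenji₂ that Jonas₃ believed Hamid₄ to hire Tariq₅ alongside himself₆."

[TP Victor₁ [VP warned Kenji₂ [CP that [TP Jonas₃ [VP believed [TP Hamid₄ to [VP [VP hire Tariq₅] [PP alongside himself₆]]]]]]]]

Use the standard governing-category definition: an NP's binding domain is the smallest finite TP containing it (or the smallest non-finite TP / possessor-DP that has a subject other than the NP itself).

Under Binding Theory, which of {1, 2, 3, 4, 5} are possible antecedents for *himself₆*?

{4}

*himself* is an anaphor, so Principle A applies: it must be bound in its binding domain.
Binding domain of *himself₆*: the embedded TP, whose subject is Hamid₄.
*Victor₁* c-commands the anaphor but is outside its binding domain → cannot satisfy Principle A.
*Kenji₂* c-commands the anaphor but is outside its binding domain → cannot satisfy Principle A.
*Jonas₃* c-commands the anaphor but is outside its binding domain → cannot satisfy Principle A.
*Hamid₄* c-commands the anaphor within its binding domain → licit binder.
*Tariq₅* does not c-command the anaphor → cannot bind it.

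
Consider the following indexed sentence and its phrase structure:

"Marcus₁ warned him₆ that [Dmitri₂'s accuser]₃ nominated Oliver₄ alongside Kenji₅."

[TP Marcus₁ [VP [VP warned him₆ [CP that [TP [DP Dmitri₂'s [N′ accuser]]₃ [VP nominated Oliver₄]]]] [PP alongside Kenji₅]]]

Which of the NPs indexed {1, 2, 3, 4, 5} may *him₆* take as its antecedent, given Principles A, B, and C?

{5}

*him* is a pronoun, so Principle B applies: it must be free in its binding domain.
Binding domain of *him₆*: the matrix TP, whose subject is Marcus₁.
*Marcus₁* c-commands the pronoun within its binding domain → coindexation would violate Principle B.
*Dmitri₂*: the pronoun c-commands this R-expression → coindexation would violate Principle C on *Dmitri₂*.
*[Dmitri₂'s accuser]₃*: the pronoun c-commands this R-expression → coindexation would violate Principle C on *[Dmitri₂'s accuser]₃*.
*Oliver₄*: the pronoun c-commands this R-expression → coindexation would violate Principle C on *Oliver₄*.
*Kenji₅* and the pronoun do not c-command one another → neither Principle B nor Principle C is at stake; coindexation permitted.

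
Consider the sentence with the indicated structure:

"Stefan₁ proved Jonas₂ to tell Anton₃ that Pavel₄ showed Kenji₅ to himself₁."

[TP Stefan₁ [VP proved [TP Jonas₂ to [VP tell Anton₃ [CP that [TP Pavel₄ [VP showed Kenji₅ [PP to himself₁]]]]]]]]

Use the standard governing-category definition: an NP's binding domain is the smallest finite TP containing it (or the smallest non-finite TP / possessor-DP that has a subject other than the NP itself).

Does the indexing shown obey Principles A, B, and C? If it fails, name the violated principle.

Principle A

The two coindexed NPs are *Stefan₁* and *himself₁*.
*himself₁* is an anaphor. Principle A requires it to be bound within its binding domain — the embedded TP, whose subject is Pavel₄.
Within that domain it is c-commanded by *Pavel₄*, *Kenji₅*, none of which share its index.
*Stefan₁* does c-command the anaphor, but from outside its binding domain.
The anaphor is unbound in its domain → Principle A violation.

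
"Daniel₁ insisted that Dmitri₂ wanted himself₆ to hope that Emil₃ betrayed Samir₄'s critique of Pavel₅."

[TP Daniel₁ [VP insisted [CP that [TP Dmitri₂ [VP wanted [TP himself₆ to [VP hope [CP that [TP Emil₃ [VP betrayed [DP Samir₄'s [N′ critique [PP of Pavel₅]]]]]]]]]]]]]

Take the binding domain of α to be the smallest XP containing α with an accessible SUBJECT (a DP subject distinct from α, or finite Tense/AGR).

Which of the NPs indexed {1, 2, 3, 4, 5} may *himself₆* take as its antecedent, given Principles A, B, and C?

*himself* is an anaphor, so Principle A applies: it must be bound in its binding domain.
Binding domain of *himself₆*: the embedded TP, whose subject is Dmitri₂.
*Daniel₁* c-commands the anaphor but is outside its binding domain → cannot satisfy Principle A.
*Dmitri₂* c-commands the anaphor within its binding domain → licit binder.
*Emil₃* does not c-command the anaphor → cannot bind it.
*Samir₄* does not c-command the anaphor → cannot bind it.
*Pavel₅* does not c-command the anaphor → cannot bind it.

{2}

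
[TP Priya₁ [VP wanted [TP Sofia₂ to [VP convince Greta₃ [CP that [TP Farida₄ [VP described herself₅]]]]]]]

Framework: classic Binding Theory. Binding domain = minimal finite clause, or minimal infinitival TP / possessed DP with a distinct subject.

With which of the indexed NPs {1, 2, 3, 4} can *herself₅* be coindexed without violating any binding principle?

{4}

*herself* is an anaphor, so Principle A applies: it must be bound in its binding domain.
Binding domain of *herself₅*: the embedded TP, whose subject is Farida₄.
*Priya₁* c-commands the anaphor but is outside its binding domain → cannot satisfy Principle A.
*Sofia₂* c-commands the anaphor but is outside its binding domain → cannot satisfy Principle A.
*Greta₃* c-commands the anaphor but is outside its binding domain → cannot satisfy Principle A.
*Farida₄* c-commands the anaphor within its binding domain → licit binder.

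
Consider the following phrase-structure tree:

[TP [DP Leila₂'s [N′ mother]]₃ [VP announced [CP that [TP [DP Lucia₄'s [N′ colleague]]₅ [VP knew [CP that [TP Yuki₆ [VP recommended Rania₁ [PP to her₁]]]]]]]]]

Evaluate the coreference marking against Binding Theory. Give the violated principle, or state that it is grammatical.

Principle B

The two coindexed NPs are *Rania₁* and *her₁*.
*her₁* is a pronoun. Its binding domain is the embedded TP, whose subject is Yuki₆.
*Rania₁* c-commands it within that domain and carries the same index.
The pronoun is locally bound → Principle B violation.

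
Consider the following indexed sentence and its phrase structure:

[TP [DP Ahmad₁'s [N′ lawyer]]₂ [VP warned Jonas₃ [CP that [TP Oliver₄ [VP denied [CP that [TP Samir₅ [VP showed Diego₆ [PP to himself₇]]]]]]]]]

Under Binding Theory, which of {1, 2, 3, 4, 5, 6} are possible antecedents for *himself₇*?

{5, 6}

*himself* is an anaphor, so Principle A applies: it must be bound in its binding domain.
Binding domain of *himself₇*: the embedded TP, whose subject is Samir₅.
*Ahmad₁* does not c-command the anaphor → cannot bind it.
*[Ahmad₁'s lawyer]₂* c-commands the anaphor but is outside its binding domain → cannot satisfy Principle A.
*Jonas₃* c-commands the anaphor but is outside its binding domain → cannot satisfy Principle A.
*Oliver₄* c-commands the anaphor but is outside its binding domain → cannot satisfy Principle A.
*Samir₅* c-commands the anaphor within its binding domain → licit binder.
*Diego₆* c-commands the anaphor within its binding domain → licit binder.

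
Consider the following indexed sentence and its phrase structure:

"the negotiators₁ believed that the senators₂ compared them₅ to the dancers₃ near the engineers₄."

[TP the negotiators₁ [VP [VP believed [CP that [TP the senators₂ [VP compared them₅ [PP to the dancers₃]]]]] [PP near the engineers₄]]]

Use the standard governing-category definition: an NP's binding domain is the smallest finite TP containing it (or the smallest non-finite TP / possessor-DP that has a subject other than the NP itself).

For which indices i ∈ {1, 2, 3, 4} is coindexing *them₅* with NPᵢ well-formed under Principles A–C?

*them* is a pronoun, so Principle B applies: it must be free in its binding domain.
Binding domain of *them₅*: the embedded TP, whose subject is the senators₂.
*the negotiators₁* c-commands the pronoun but from outside its binding domain, and is not c-commanded by it → coindexation permitted.
*the senators₂* c-commands the pronoun within its binding domain → coindexation would violate Principle B.
*the dancers₃*: the pronoun c-commands this R-expression → coindexation would violate Principle C on *the dancers₃*.
*the engineers₄* and the pronoun do not c-command one another → neither Principle B nor Principle C is at stake; coindexation permitted.

{1, 4}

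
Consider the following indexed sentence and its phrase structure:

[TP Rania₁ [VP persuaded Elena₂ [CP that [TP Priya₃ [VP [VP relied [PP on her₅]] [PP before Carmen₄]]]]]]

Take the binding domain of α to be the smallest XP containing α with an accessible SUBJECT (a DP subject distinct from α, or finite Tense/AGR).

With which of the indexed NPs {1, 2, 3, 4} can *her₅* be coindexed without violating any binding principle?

{1, 2, 4}

*her* is a pronoun, so Principle B applies: it must be free in its binding domain.
Binding domain of *her₅*: the embedded TP, whose subject is Priya₃.
*Rania₁* c-commands the pronoun but from outside its binding domain, and is not c-commanded by it → coindexation permitted.
*Elena₂* c-commands the pronoun but from outside its binding domain, and is not c-commanded by it → coindexation permitted.
*Priya₃* c-commands the pronoun within its binding domain → coindexation would violate Principle B.
*Carmen₄* and the pronoun do not c-command one another → neither Principle B nor Principle C is at stake; coindexation permitted.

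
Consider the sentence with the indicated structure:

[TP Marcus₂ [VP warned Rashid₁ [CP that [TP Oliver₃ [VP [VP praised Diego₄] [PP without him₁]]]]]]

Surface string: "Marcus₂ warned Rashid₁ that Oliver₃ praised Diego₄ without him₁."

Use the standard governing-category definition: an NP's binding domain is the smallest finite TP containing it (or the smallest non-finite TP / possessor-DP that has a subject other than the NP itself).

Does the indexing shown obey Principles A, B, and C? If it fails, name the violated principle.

grammatical

The two coindexed NPs are *Rashid₁* and *him₁*.
*him₁* is a pronoun; its binding domain is the embedded TP, whose subject is Oliver₃. Within that domain it is c-commanded only by *Oliver₃*, which carries a different index — the pronoun is free locally, so Principle B holds.
*Rashid₁* is an R-expression; *him₁* does not c-command it, and no other NP shares its index, so Principle C is satisfied.
All principles are respected.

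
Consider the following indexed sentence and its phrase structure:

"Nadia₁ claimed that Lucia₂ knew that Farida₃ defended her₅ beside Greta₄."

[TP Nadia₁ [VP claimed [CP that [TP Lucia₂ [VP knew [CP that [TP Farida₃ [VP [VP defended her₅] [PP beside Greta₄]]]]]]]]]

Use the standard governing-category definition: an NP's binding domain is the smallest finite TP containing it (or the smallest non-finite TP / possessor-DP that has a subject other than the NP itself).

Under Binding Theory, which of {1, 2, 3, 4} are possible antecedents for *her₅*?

*her* is a pronoun, so Principle B applies: it must be free in its binding domain.
Binding domain of *her₅*: the embedded TP, whose subject is Farida₃.
*Nadia₁* c-commands the pronoun but from outside its binding domain, and is not c-commanded by it → coindexation permitted.
*Lucia₂* c-commands the pronoun but from outside its binding domain, and is not c-commanded by it → coindexation permitted.
*Farida₃* c-commands the pronoun within its binding domain → coindexation would violate Principle B.
*Greta₄* and the pronoun do not c-command one another → neither Principle B nor Principle C is at stake; coindexation permitted.

{1, 2, 4}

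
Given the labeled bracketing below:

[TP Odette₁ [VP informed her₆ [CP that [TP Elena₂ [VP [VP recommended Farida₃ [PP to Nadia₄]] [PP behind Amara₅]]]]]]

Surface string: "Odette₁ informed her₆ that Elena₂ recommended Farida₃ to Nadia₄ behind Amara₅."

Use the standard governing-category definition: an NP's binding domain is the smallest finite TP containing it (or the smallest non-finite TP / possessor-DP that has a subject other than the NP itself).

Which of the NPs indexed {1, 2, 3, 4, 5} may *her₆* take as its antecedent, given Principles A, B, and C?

none

*her* is a pronoun, so Principle B applies: it must be free in its binding domain.
Binding domain of *her₆*: the matrix TP, whose subject is Odette₁.
*Odette₁* c-commands the pronoun within its binding domain → coindexation would violate Principle B.
*Elena₂*: the pronoun c-commands this R-expression → coindexation would violate Principle C on *Elena₂*.
*Farida₃*: the pronoun c-commands this R-expression → coindexation would violate Principle C on *Farida₃*.
*Nadia₄*: the pronoun c-commands this R-expression → coindexation would violate Principle C on *Nadia₄*.
*Amara₅*: the pronoun c-commands this R-expression → coindexation would violate Principle C on *Amara₅*.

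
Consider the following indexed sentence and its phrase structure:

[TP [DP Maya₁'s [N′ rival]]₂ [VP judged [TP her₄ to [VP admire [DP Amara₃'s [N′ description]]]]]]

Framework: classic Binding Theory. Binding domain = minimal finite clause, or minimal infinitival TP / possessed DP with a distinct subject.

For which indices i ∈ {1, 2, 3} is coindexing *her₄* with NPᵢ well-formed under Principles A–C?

{1}

*her* is a pronoun, so Principle B applies: it must be free in its binding domain.
Binding domain of *her₄*: the matrix TP, whose subject is [Maya₁'s rival]₂.
*Maya₁* and the pronoun do not c-command one another → neither Principle B nor Principle C is at stake; coindexation permitted.
*[Maya₁'s rival]₂* c-commands the pronoun within its binding domain → coindexation would violate Principle B.
*Amara₃*: the pronoun c-commands this R-expression → coindexation would violate Principle C on *Amara₃*.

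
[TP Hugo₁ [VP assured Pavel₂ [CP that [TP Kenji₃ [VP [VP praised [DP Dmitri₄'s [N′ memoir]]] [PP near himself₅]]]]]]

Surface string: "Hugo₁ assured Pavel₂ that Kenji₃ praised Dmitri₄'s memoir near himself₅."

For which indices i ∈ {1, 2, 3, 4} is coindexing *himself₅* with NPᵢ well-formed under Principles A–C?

{3}

*himself* is an anaphor, so Principle A applies: it must be bound in its binding domain.
Binding domain of *himself₅*: the embedded TP, whose subject is Kenji₃.
*Hugo₁* c-commands the anaphor but is outside its binding domain → cannot satisfy Principle A.
*Pavel₂* c-commands the anaphor but is outside its binding domain → cannot satisfy Principle A.
*Kenji₃* c-commands the anaphor within its binding domain → licit binder.
*Dmitri₄* does not c-command the anaphor → cannot bind it.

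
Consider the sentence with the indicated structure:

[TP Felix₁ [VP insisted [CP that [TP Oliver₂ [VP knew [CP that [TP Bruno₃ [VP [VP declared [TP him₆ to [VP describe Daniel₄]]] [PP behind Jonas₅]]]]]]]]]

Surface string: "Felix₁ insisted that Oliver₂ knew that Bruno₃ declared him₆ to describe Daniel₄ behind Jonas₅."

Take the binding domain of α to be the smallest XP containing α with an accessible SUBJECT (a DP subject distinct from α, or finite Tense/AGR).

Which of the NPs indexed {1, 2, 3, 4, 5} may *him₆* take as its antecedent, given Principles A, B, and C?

{1, 2, 5}

*him* is a pronoun, so Principle B applies: it must be free in its binding domain.
Binding domain of *him₆*: the embedded TP, whose subject is Bruno₃.
*Felix₁* c-commands the pronoun but from outside its binding domain, and is not c-commanded by it → coindexation permitted.
*Oliver₂* c-commands the pronoun but from outside its binding domain, and is not c-commanded by it → coindexation permitted.
*Bruno₃* c-commands the pronoun within its binding domain → coindexation would violate Principle B.
*Daniel₄*: the pronoun c-commands this R-expression → coindexation would violate Principle C on *Daniel₄*.
*Jonas₅* and the pronoun do not c-command one another → neither Principle B nor Principle C is at stake; coindexation permitted.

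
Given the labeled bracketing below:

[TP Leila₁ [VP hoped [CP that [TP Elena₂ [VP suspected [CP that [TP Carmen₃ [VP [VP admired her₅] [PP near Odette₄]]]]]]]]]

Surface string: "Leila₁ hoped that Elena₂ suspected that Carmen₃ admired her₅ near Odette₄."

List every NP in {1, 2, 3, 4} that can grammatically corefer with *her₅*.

*her* is a pronoun, so Principle B applies: it must be free in its binding domain.
Binding domain of *her₅*: the embedded TP, whose subject is Carmen₃.
*Leila₁* c-commands the pronoun but from outside its binding domain, and is not c-commanded by it → coindexation permitted.
*Elena₂* c-commands the pronoun but from outside its binding domain, and is not c-commanded by it → coindexation permitted.
*Carmen₃* c-commands the pronoun within its binding domain → coindexation would violate Principle B.
*Odette₄* and the pronoun do not c-command one another → neither Principle B nor Principle C is at stake; coindexation permitted.

{1, 2, 4}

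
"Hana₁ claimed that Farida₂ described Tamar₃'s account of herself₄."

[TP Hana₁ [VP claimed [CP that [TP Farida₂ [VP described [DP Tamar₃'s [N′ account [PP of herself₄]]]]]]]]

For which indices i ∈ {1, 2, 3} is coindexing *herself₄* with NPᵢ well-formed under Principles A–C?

{3}

*herself* is an anaphor, so Principle A applies: it must be bound in its binding domain.
Binding domain of *herself₄*: the possessed DP, whose subject is Tamar₃.
*Hana₁* c-commands the anaphor but is outside its binding domain → cannot satisfy Principle A.
*Farida₂* c-commands the anaphor but is outside its binding domain → cannot satisfy Principle A.
*Tamar₃* c-commands the anaphor within its binding domain → licit binder.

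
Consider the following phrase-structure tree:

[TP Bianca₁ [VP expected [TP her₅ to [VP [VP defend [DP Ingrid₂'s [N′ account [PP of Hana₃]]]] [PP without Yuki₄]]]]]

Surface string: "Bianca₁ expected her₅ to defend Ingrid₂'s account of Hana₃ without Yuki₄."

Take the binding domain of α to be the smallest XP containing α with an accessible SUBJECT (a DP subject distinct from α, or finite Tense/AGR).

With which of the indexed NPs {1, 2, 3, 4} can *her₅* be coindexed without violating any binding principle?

*her* is a pronoun, so Principle B applies: it must be free in its binding domain.
Binding domain of *her₅*: the matrix TP, whose subject is Bianca₁.
*Bianca₁* c-commands the pronoun within its binding domain → coindexation would violate Principle B.
*Ingrid₂*: the pronoun c-commands this R-expression → coindexation would violate Principle C on *Ingrid₂*.
*Hana₃*: the pronoun c-commands this R-expression → coindexation would violate Principle C on *Hana₃*.
*Yuki₄*: the pronoun c-commands this R-expression → coindexation would violate Principle C on *Yuki₄*.

none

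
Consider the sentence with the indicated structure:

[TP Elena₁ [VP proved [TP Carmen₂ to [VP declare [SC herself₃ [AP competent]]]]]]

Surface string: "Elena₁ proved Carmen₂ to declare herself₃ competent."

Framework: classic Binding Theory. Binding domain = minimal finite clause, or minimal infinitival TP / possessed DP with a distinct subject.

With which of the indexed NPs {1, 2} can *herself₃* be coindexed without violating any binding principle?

{2}

*herself* is an anaphor, so Principle A applies: it must be bound in its binding domain.
Binding domain of *herself₃*: the embedded TP, whose subject is Carmen₂.
*Elena₁* c-commands the anaphor but is outside its binding domain → cannot satisfy Principle A.
*Carmen₂* c-commands the anaphor within its binding domain → licit binder.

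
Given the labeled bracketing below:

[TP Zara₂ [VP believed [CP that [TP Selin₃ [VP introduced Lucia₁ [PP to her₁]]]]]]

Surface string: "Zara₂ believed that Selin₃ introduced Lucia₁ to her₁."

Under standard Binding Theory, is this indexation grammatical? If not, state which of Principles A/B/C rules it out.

The two coindexed NPs are *Lucia₁* and *her₁*.
*her₁* is a pronoun. Its binding domain is the embedded TP, whose subject is Selin₃.
*Lucia₁* c-commands it within that domain and carries the same index.
The pronoun is locally bound → Principle B violation.

Principle B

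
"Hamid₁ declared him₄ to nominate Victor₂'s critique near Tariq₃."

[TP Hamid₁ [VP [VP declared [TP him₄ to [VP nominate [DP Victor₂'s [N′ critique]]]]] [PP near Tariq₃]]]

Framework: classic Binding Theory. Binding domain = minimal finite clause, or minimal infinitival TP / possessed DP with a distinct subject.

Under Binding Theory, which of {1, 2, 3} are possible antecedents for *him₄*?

*him* is a pronoun, so Principle B applies: it must be free in its binding domain.
Binding domain of *him₄*: the matrix TP, whose subject is Hamid₁.
*Hamid₁* c-commands the pronoun within its binding domain → coindexation would violate Principle B.
*Victor₂*: the pronoun c-commands this R-expression → coindexation would violate Principle C on *Victor₂*.
*Tariq₃* and the pronoun do not c-command one another → neither Principle B nor Principle C is at stake; coindexation permitted.

{3}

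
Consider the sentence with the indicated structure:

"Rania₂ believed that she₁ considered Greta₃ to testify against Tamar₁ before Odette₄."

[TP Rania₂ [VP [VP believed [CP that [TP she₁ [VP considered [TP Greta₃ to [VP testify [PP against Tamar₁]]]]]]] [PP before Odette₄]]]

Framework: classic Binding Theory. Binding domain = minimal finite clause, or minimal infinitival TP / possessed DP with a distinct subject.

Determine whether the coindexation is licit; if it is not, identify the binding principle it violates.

The two coindexed NPs are *she₁* and *Tamar₁*.
*Tamar₁* is an R-expression. Principle C requires it to be free everywhere.
*she₁* c-commands it and carries the same index.
The R-expression is bound → Principle C violation.

Principle C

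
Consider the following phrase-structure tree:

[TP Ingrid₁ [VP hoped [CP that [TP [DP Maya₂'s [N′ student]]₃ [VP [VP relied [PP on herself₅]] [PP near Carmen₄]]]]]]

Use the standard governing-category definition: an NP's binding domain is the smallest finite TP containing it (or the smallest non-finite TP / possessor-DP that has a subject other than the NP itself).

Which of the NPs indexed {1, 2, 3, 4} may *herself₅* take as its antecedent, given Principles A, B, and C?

*herself* is an anaphor, so Principle A applies: it must be bound in its binding domain.
Binding domain of *herself₅*: the embedded TP, whose subject is [Maya₂'s student]₃.
*Ingrid₁* c-commands the anaphor but is outside its binding domain → cannot satisfy Principle A.
*Maya₂* does not c-command the anaphor → cannot bind it.
*[Maya₂'s student]₃* c-commands the anaphor within its binding domain → licit binder.
*Carmen₄* does not c-command the anaphor → cannot bind it.

{3}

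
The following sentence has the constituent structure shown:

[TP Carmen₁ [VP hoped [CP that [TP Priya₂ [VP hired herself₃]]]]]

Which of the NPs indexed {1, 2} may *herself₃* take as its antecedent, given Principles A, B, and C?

{2}

*herself* is an anaphor, so Principle A applies: it must be bound in its binding domain.
Binding domain of *herself₃*: the embedded TP, whose subject is Priya₂.
*Carmen₁* c-commands the anaphor but is outside its binding domain → cannot satisfy Principle A.
*Priya₂* c-commands the anaphor within its binding domain → licit binder.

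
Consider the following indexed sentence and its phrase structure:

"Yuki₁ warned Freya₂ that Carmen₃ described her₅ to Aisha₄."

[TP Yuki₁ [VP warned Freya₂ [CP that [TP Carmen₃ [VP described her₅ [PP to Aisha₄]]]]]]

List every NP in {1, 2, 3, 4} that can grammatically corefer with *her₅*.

*her* is a pronoun, so Principle B applies: it must be free in its binding domain.
Binding domain of *her₅*: the embedded TP, whose subject is Carmen₃.
*Yuki₁* c-commands the pronoun but from outside its binding domain, and is not c-commanded by it → coindexation permitted.
*Freya₂* c-commands the pronoun but from outside its binding domain, and is not c-commanded by it → coindexation permitted.
*Carmen₃* c-commands the pronoun within its binding domain → coindexation would violate Principle B.
*Aisha₄*: the pronoun c-commands this R-expression → coindexation would violate Principle C on *Aisha₄*.

{1, 2}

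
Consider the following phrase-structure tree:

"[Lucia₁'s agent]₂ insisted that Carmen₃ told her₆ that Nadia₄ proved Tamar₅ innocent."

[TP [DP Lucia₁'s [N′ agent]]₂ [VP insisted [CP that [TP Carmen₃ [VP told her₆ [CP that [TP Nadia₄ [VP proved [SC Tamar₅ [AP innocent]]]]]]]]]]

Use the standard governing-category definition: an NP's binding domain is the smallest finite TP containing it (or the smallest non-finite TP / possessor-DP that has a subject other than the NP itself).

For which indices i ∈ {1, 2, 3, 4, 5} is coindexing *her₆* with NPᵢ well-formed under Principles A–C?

*her* is a pronoun, so Principle B applies: it must be free in its binding domain.
Binding domain of *her₆*: the embedded TP, whose subject is Carmen₃.
*Lucia₁* and the pronoun do not c-command one another → neither Principle B nor Principle C is at stake; coindexation permitted.
*[Lucia₁'s agent]₂* c-commands the pronoun but from outside its binding domain, and is not c-commanded by it → coindexation permitted.
*Carmen₃* c-commands the pronoun within its binding domain → coindexation would violate Principle B.
*Nadia₄*: the pronoun c-commands this R-expression → coindexation would violate Principle C on *Nadia₄*.
*Tamar₅*: the pronoun c-commands this R-expression → coindexation would violate Principle C on *Tamar₅*.

{1, 2}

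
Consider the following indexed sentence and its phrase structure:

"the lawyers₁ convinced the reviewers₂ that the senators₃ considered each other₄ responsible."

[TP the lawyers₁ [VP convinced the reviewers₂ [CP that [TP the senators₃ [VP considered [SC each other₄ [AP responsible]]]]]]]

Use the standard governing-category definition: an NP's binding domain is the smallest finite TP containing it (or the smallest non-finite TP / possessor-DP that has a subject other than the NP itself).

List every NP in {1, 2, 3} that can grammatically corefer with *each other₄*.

*each other* is an anaphor, so Principle A applies: it must be bound in its binding domain.
Binding domain of *each other₄*: the embedded TP, whose subject is the senators₃.
*the lawyers₁* c-commands the anaphor but is outside its binding domain → cannot satisfy Principle A.
*the reviewers₂* c-commands the anaphor but is outside its binding domain → cannot satisfy Principle A.
*the senators₃* c-commands the anaphor within its binding domain → licit binder.

{3}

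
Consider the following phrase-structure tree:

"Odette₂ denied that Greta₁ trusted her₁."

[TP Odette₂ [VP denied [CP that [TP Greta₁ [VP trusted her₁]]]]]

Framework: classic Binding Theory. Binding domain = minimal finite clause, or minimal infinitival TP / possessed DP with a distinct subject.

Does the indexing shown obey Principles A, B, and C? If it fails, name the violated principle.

Principle B

The two coindexed NPs are *Greta₁* and *her₁*.
*her₁* is a pronoun. Its binding domain is the embedded TP, whose subject is Greta₁.
*Greta₁* c-commands it within that domain and carries the same index.
The pronoun is locally bound → Principle B violation.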